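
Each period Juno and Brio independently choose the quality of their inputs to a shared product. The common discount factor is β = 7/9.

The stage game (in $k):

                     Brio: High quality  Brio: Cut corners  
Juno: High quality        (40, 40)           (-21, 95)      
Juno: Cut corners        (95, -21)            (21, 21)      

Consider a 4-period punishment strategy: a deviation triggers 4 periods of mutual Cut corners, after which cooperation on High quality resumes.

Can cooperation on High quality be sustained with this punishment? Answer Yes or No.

No

Comparing payoff streams over the 5 periods until play realigns: cooperate → 40(1+β+…+β^4); deviate → 95 + 21(β+…+β^4).
Cooperation is sustained iff (40−21)(β+…+β^4) ≥ 95−40.
β+…+β^4 = 7/9·(1−(7/9)^4)/(1−7/9) = 2.2192, and (95−40)/(40−21) = 2.8947.
2.2192 < 2.8947, so cooperation is not sustainable.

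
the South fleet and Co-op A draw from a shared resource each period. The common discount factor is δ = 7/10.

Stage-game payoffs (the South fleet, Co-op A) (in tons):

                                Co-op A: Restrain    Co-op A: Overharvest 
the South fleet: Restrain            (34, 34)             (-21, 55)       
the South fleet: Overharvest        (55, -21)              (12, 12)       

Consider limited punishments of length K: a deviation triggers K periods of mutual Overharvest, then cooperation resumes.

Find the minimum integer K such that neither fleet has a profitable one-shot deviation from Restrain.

No profitable deviation requires (34−12)(δ+…+δ^K) ≥ 55−34, i.e. δ+…+δ^K ≥ 21/22 ≈ 0.9545.
With δ = 7/10, the partial sums are K=1: 0.7000, K=2: 1.1900.
K = 2 is the first length at which the sum reaches 0.9545.

2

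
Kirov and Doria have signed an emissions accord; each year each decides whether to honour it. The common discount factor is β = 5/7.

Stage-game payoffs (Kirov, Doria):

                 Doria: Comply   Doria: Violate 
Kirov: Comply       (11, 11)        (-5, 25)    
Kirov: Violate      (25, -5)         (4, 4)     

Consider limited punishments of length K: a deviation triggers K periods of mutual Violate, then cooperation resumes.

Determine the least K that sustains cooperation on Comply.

5

IC: β(1−β^K)/(1−β) ≥ (25−11)/(11−4) = 2.
With β = 5/7: need 1 − β^K ≥ 2·(1−5/7)/(5/7), i.e. β^K ≤ 0.2000.
Since (5/7)^4 = 0.2603 and (5/7)^5 = 0.1859, the smallest such K is 5.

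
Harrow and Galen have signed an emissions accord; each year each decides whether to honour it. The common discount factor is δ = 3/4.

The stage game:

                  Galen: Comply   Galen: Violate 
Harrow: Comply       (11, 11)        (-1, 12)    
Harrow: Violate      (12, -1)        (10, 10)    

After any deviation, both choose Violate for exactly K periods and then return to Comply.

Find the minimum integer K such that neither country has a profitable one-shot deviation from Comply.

2

No profitable deviation requires (11−10)(δ+…+δ^K) ≥ 12−11, i.e. δ+…+δ^K ≥ 1 ≈ 1.0000.
With δ = 3/4, the partial sums are K=1: 0.7500, K=2: 1.3125.
K = 2 is the first length at which the sum reaches 1.0000.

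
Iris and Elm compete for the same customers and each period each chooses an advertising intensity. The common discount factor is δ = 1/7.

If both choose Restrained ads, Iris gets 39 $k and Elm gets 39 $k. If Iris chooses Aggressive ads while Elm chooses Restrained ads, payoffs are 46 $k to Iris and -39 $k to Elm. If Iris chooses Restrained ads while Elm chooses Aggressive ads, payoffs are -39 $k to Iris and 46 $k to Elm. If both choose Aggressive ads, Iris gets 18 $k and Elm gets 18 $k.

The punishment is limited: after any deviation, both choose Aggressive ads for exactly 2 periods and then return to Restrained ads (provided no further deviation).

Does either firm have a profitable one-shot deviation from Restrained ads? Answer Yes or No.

Yes

A one-shot deviation gives 46 now, then 18 for 2 periods, then back to 39.
Gain from deviating: (46−39) today; loss: (39−18) in each of the next 2 periods.
No-deviation condition: (39−18)(δ+…+δ^2) ≥ 46−39, i.e. δ+…+δ^2 ≥ 1/3.
At δ = 1/7: δ+…+δ^2 = 0.1633 < 0.3333.
So cooperation is not sustainable.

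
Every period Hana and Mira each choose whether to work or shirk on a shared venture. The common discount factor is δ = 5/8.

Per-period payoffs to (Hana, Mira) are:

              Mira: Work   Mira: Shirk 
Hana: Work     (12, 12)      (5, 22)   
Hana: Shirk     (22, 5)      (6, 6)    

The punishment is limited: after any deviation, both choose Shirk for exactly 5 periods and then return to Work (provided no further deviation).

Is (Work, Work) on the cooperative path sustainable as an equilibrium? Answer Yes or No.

No

Comparing payoff streams over the 6 periods until play realigns: cooperate → 12(1+δ+…+δ^5); deviate → 22 + 6(δ+…+δ^5).
Cooperation is sustained iff (12−6)(δ+…+δ^5) ≥ 22−12.
δ+…+δ^5 = 5/8·(1−(5/8)^5)/(1−5/8) = 1.5077, and (22−12)/(12−6) = 1.6667.
1.5077 < 1.6667, so cooperation is not sustainable.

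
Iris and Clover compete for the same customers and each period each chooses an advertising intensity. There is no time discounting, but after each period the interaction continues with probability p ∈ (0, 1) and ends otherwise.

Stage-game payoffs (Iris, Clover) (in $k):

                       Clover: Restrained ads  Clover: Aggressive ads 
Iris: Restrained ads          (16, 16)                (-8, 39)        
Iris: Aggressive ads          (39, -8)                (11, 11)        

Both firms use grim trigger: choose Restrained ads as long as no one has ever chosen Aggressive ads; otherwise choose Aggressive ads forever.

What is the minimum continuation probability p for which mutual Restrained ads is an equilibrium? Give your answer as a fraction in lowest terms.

With no time discounting, the continuation probability p plays the role of the discount factor.
Grim-trigger IC: 16/(1−p) ≥ 39 + 11p/(1−p) ⇒ p ≥ (39−16)/(39−11) = 23/28.

23/28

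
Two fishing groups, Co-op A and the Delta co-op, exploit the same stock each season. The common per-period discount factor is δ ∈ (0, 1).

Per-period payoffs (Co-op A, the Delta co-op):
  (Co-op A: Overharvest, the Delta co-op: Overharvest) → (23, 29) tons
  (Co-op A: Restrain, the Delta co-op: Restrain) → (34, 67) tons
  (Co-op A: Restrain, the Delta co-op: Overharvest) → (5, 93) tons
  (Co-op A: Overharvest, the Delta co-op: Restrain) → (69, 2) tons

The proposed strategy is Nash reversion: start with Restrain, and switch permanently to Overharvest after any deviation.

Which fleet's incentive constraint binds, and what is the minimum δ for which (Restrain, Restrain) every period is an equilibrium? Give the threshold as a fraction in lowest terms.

For Co-op A: deviation gain 69−34 = 35, per-period punishment loss 34−23 = 11. IC gives δ ≥ 35/46.
For the Delta co-op: gain 26, loss 38 per period, so δ ≥ 26/64 = 13/32.
The tighter constraint is Co-op A's, so cooperation needs δ ≥ 35/46.

Co-op A; δ ≥ 35/46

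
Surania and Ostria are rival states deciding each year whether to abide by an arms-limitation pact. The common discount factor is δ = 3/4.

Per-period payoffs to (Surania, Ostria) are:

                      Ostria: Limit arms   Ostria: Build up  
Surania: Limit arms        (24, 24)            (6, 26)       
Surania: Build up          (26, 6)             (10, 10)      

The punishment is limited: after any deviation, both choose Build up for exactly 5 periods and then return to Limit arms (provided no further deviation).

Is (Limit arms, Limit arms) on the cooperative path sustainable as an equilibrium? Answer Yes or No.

A one-shot deviation gives 26 now, then 10 for 5 periods, then back to 24.
Gain from deviating: (26−24) today; loss: (24−10) in each of the next 5 periods.
No-deviation condition: (24−10)(δ+…+δ^5) ≥ 26−24, i.e. δ+…+δ^5 ≥ 1/7.
At δ = 3/4: δ+…+δ^5 = 2.2881 ≥ 0.1429.
So cooperation is sustainable.

Yes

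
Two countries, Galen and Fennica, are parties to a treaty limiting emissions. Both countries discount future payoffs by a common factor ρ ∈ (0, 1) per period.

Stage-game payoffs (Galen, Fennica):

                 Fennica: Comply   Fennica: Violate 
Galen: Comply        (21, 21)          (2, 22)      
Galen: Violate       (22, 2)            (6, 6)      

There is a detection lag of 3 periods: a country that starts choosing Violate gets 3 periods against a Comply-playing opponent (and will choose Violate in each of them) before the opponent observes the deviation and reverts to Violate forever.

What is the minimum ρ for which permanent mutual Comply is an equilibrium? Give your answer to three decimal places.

The best deviation is to choose Violate for all 3 undetected periods, earning 22 each, then 6 forever once detected.
Deviation value: 22(1−ρ^3)/(1−ρ) + 6ρ^3/(1−ρ); cooperation value: 21/(1−ρ).
IC: 21 ≥ 22(1−ρ^3) + 6ρ^3 = 22 − 16ρ^3.
So ρ^3 ≥ 1/16, giving ρ ≥ (1/16)^(1/3) ≈ 0.397.

0.397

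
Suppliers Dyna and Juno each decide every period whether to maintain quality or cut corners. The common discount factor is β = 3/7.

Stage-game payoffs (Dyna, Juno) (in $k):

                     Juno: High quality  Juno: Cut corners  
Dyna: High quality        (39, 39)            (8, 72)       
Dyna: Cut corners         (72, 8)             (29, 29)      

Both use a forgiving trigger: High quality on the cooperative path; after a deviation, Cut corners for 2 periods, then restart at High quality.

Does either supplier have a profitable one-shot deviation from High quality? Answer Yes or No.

IC: β+…+β^2 ≥ (72−39)/(39−29) = 33/10.
At β = 3/7: partial sum = 0.6122 < 3.3000. Cooperation not sustainable.

Yes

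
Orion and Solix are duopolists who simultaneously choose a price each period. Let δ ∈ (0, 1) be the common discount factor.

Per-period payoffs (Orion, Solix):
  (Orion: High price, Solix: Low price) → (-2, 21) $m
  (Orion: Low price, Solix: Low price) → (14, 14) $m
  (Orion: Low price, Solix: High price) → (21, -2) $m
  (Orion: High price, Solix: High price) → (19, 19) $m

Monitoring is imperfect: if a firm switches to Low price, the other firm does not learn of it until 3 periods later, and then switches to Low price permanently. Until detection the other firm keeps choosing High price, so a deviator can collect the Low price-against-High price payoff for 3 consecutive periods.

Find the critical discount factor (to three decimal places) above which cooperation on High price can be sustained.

Deviating for the 3 undetected periods gains 21−19 = 2 per period over cooperation, then loses 19−14 = 5 per period forever once punishment starts.
Gain: 2(1 + δ + … + δ^2); loss: 5·δ^3/(1−δ).
No profitable deviation ⇔ 2(1−δ^3) ≤ 5·δ^3, i.e. δ^3 ≥ 2/(2+5) = 2/7.
Hence δ ≥ (2/7)^(1/3) ≈ 0.659.

0.659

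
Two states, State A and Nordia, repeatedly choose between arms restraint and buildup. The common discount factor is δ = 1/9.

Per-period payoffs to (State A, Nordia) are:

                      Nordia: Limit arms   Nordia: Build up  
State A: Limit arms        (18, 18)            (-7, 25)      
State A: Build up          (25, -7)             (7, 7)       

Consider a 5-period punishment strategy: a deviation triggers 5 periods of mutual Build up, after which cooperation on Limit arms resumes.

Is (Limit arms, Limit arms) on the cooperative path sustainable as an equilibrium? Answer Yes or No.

IC: δ+…+δ^5 ≥ (25−18)/(18−7) = 7/11.
At δ = 1/9: partial sum = 0.1250 < 0.6364. Cooperation not sustainable.

No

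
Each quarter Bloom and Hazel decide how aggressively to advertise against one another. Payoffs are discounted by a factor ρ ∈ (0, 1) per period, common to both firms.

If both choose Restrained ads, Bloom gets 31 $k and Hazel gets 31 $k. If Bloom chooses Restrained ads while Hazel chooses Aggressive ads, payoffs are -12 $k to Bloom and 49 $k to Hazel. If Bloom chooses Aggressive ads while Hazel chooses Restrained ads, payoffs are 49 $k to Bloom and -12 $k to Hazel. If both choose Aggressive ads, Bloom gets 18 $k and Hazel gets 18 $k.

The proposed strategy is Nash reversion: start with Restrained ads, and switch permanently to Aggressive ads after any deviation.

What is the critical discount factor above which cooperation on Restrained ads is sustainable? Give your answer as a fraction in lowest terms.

18/31

Cooperation forever yields 31 each period: 31/(1−ρ).
Deviating yields 49 once, then 18 forever: 49 + 18ρ/(1−ρ).
No profitable deviation requires 31/(1−ρ) ≥ 49 + 18ρ/(1−ρ).
Multiplying by (1−ρ): 31 ≥ 49(1−ρ) + 18ρ = 49 − 31ρ.
So 31ρ ≥ 18, i.e. ρ ≥ 18/31.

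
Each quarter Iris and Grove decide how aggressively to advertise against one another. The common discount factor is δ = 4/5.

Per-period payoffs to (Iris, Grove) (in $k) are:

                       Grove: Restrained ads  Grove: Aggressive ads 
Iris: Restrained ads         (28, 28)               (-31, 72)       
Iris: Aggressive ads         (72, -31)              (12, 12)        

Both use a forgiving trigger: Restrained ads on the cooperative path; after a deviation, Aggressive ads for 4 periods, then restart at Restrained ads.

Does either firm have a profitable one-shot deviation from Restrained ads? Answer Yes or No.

A one-shot deviation gives 72 now, then 12 for 4 periods, then back to 28.
Gain from deviating: (72−28) today; loss: (28−12) in each of the next 4 periods.
No-deviation condition: (28−12)(δ+…+δ^4) ≥ 72−28, i.e. δ+…+δ^4 ≥ 11/4.
At δ = 4/5: δ+…+δ^4 = 2.3616 < 2.7500.
So cooperation is not sustainable.

Yes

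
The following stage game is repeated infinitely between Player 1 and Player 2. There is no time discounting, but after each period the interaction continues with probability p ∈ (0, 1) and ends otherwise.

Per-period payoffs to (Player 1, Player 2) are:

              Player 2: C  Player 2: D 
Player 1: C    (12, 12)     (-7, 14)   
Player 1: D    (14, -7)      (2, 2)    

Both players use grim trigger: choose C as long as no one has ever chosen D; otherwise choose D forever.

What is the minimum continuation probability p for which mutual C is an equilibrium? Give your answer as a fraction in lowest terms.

Expected cooperation value is 12 + p·12 + p²·12 + … = 12/(1−p); deviation gives 14 + p·2/(1−p).
12 ≥ 14(1−p) + 2p ⇒ 12p ≥ 2 ⇒ p ≥ 2/12 = 1/6.

1/6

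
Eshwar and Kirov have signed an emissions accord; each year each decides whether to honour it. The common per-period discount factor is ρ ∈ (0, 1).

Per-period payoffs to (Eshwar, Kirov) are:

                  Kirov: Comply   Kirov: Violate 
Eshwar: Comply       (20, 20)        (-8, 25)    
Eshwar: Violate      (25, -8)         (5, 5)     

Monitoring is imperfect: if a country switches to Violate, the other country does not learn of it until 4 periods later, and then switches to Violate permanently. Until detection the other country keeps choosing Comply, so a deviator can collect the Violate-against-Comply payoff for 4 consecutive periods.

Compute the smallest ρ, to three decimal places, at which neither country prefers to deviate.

A deviator earns 25 for 4 periods, then 5 forever; cooperating earns 20 forever. Multiplying the IC by (1−ρ):
20 ≥ 25(1−ρ^4) + 5ρ^4, so 20·ρ^4 ≥ 5 and ρ^4 ≥ 1/4.
ρ ≥ (1/4)^(1/4) ≈ 0.707.

0.707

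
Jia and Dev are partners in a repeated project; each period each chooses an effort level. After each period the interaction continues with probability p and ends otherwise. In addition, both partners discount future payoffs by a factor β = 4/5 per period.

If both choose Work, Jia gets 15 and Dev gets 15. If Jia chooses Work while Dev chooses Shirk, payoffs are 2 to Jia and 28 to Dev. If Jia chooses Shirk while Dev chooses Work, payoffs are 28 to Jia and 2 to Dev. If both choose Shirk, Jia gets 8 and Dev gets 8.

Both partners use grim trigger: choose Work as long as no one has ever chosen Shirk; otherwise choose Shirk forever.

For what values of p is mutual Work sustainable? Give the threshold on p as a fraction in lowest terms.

With continuation probability p and discount β, the effective per-period discount factor is βp.
Grim-trigger IC: βp ≥ (28−15)/(28−8) = 13/20.
So p ≥ (13/20)/(4/5) = 13/16.

13/16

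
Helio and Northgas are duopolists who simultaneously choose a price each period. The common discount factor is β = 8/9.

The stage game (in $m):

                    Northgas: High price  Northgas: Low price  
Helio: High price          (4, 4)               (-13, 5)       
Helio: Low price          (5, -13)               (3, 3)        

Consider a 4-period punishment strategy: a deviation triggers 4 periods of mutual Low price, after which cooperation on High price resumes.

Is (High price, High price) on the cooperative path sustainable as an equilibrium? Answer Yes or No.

Yes

IC: β+…+β^4 ≥ (5−4)/(4−3) = 1.
At β = 8/9: partial sum = 3.0056 ≥ 1.0000. Cooperation sustainable.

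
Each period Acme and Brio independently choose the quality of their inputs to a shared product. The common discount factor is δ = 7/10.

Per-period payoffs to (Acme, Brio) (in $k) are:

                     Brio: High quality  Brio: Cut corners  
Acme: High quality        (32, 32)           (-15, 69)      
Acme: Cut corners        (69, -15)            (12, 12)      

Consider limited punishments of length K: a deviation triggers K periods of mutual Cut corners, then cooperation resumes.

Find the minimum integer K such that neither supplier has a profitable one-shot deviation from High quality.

5

IC: δ(1−δ^K)/(1−δ) ≥ (69−32)/(32−12) = 37/20.
With δ = 7/10: need 1 − δ^K ≥ 37/20·(1−7/10)/(7/10), i.e. δ^K ≤ 0.2071.
Since (7/10)^4 = 0.2401 and (7/10)^5 = 0.1681, the smallest such K is 5.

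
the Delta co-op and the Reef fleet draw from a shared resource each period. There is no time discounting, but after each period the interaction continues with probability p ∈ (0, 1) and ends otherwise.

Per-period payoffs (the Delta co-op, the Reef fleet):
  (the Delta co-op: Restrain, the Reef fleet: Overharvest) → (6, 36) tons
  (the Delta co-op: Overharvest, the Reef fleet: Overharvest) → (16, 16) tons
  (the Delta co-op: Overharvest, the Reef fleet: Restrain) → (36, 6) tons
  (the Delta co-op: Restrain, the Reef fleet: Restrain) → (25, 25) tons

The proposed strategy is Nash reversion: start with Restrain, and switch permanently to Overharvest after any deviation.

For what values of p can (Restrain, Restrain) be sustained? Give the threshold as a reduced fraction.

With no time discounting, the continuation probability p plays the role of the discount factor.
Grim-trigger IC: 25/(1−p) ≥ 36 + 16p/(1−p) ⇒ p ≥ (36−25)/(36−16) = 11/20.

11/20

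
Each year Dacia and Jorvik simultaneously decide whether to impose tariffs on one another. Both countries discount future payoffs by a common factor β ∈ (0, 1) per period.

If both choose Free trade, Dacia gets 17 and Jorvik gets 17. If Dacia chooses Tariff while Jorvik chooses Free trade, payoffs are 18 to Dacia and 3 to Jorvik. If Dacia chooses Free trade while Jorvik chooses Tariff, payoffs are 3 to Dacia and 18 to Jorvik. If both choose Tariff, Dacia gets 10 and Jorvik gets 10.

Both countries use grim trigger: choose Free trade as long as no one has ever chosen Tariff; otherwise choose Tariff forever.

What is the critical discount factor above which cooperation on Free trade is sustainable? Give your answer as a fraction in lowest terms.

1/8

One-period gain from deviating is 18 − 17 = 1. The loss is 17 − 10 = 7 in every subsequent period, with present value 7·β/(1−β).
Deviation is unprofitable when 7·β/(1−β) ≥ 1, i.e. β/(1−β) ≥ 1/7.
Equivalently β ≥ 1/(1+7) = 1/8.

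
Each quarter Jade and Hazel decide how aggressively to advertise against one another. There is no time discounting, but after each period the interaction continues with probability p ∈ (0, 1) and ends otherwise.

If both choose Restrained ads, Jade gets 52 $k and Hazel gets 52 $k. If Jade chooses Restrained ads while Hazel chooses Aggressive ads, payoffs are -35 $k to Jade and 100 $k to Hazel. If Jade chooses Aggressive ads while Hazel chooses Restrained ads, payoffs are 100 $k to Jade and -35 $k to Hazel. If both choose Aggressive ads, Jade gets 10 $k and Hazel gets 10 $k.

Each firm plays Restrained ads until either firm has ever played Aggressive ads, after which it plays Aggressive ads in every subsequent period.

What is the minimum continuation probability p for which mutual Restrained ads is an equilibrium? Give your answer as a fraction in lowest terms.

8/15

With no time discounting, the continuation probability p plays the role of the discount factor.
Grim-trigger IC: 52/(1−p) ≥ 100 + 10p/(1−p) ⇒ p ≥ (100−52)/(100−10) = 8/15.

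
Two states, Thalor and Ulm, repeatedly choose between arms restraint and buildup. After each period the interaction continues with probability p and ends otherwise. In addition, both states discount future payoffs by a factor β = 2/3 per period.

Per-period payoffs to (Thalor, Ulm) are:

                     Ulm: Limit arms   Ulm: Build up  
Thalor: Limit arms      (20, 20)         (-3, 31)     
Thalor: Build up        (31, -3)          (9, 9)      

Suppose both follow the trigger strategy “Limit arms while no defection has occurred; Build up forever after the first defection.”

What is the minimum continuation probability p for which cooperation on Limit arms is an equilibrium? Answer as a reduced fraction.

3/4

With continuation probability p and discount β, the effective per-period discount factor is βp.
Grim-trigger IC: βp ≥ (31−20)/(31−9) = 1/2.
So p ≥ (1/2)/(2/3) = 3/4.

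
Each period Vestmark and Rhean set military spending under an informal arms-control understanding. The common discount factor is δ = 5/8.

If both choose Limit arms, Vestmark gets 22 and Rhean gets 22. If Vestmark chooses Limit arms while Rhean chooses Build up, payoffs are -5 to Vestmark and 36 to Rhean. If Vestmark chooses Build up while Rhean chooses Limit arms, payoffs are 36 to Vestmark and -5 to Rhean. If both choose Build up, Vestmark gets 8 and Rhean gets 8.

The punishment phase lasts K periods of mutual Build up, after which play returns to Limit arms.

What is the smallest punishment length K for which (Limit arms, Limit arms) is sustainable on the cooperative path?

Need Σ_{k=1}^{K} δ^k ≥ (36−22)/(22−8) = 1.0000 at δ = 5/8.
At K = 1 the sum is 0.6250 < 1.0000; at K = 2 it is 1.0156 ≥ 1.0000.
So the minimum punishment length is K = 2.

2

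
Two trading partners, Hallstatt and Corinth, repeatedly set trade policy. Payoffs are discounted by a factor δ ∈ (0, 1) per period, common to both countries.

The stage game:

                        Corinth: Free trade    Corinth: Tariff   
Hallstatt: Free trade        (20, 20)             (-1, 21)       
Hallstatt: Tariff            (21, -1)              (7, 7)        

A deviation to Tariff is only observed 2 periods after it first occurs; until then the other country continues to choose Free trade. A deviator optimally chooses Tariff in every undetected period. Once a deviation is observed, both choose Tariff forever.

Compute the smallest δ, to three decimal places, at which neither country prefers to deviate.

0.267

Deviating for the 2 undetected periods gains 21−20 = 1 per period over cooperation, then loses 20−7 = 13 per period forever once punishment starts.
Gain: 1(1 + δ + … + δ^1); loss: 13·δ^2/(1−δ).
No profitable deviation ⇔ 1(1−δ^2) ≤ 13·δ^2, i.e. δ^2 ≥ 1/(1+13) = 1/14.
Hence δ ≥ (1/14)^(1/2) ≈ 0.267.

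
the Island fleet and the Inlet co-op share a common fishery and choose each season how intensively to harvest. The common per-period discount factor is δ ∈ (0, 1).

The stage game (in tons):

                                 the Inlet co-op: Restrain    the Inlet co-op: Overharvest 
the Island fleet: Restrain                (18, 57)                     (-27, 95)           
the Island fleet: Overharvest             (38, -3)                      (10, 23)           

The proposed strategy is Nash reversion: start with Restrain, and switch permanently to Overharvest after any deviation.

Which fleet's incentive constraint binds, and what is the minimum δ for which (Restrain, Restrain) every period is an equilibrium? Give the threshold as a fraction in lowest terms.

For the Island fleet: deviation gain 38−18 = 20, per-period punishment loss 18−10 = 8. IC gives δ ≥ 20/28 = 5/7.
For the Inlet co-op: gain 38, loss 34 per period, so δ ≥ 38/72 = 19/36.
The tighter constraint is the Island fleet's, so cooperation needs δ ≥ 5/7.

the Island fleet; δ ≥ 5/7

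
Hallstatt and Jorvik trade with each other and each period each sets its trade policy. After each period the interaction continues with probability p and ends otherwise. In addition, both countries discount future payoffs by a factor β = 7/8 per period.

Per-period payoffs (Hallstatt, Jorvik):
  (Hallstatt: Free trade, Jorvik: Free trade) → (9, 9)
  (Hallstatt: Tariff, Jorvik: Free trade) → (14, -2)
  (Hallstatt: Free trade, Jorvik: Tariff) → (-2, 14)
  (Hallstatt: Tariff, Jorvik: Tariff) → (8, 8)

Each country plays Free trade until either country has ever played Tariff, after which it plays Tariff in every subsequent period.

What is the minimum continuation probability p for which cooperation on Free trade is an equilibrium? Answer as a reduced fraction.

20/21

Expected continuation weight on next period's payoff is β·p = 7/8·p, which plays the role of the discount factor.
Cooperation requires 7/8·p ≥ (14−9)/(14−8) = 5/6, hence p ≥ 20/21.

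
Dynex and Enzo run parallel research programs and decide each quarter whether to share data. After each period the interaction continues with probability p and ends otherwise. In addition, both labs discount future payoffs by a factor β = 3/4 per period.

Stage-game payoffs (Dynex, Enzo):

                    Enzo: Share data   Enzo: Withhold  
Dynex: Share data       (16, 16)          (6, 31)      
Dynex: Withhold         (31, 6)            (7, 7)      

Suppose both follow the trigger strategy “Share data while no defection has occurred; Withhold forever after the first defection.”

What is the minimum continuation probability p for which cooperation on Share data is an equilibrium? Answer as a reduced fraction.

5/6

With continuation probability p and discount β, the effective per-period discount factor is βp.
Grim-trigger IC: βp ≥ (31−16)/(31−7) = 5/8.
So p ≥ (5/8)/(3/4) = 5/6.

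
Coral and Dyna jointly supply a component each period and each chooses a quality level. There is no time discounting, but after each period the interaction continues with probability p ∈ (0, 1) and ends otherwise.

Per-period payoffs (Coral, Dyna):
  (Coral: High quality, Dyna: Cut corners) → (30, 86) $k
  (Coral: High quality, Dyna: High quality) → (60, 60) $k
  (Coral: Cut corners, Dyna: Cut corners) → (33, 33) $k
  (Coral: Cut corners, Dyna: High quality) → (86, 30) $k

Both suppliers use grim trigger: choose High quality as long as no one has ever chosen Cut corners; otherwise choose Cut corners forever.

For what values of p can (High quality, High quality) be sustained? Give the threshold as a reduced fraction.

26/53

With no time discounting, the continuation probability p plays the role of the discount factor.
Grim-trigger IC: 60/(1−p) ≥ 86 + 33p/(1−p) ⇒ p ≥ (86−60)/(86−33) = 26/53.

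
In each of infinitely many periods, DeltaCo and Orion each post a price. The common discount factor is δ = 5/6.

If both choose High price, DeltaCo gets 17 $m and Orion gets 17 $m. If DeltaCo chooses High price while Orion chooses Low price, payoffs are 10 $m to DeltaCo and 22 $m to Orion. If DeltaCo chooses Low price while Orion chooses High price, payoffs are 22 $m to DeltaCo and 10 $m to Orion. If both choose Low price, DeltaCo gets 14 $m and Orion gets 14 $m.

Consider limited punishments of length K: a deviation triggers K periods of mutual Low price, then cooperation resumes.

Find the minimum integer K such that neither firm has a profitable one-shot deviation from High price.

No profitable deviation requires (17−14)(δ+…+δ^K) ≥ 22−17, i.e. δ+…+δ^K ≥ 5/3 ≈ 1.6667.
With δ = 5/6, the partial sums are K=1: 0.8333, K=2: 1.5278, K=3: 2.1065.
K = 3 is the first length at which the sum reaches 1.6667.

3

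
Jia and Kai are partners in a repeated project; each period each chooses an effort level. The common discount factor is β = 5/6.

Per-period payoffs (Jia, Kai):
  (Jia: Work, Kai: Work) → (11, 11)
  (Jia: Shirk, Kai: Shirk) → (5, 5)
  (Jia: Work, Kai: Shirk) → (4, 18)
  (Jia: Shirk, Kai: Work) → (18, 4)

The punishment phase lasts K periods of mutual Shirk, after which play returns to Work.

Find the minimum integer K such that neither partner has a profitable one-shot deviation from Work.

2

IC: β(1−β^K)/(1−β) ≥ (18−11)/(11−5) = 7/6.
With β = 5/6: need 1 − β^K ≥ 7/6·(1−5/6)/(5/6), i.e. β^K ≤ 0.7667.
Since (5/6)^1 = 0.8333 and (5/6)^2 = 0.6944, the smallest such K is 2.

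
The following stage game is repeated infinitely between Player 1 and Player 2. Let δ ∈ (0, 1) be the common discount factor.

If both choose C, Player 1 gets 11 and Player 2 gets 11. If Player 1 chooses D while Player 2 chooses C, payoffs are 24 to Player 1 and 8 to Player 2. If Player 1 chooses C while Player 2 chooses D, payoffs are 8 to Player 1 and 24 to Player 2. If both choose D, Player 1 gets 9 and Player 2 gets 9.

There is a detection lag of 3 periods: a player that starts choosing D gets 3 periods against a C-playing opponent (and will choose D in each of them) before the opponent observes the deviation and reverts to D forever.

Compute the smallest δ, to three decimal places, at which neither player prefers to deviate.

0.953

Deviating for the 3 undetected periods gains 24−11 = 13 per period over cooperation, then loses 11−9 = 2 per period forever once punishment starts.
Gain: 13(1 + δ + … + δ^2); loss: 2·δ^3/(1−δ).
No profitable deviation ⇔ 13(1−δ^3) ≤ 2·δ^3, i.e. δ^3 ≥ 13/(13+2) = 13/15.
Hence δ ≥ (13/15)^(1/3) ≈ 0.953.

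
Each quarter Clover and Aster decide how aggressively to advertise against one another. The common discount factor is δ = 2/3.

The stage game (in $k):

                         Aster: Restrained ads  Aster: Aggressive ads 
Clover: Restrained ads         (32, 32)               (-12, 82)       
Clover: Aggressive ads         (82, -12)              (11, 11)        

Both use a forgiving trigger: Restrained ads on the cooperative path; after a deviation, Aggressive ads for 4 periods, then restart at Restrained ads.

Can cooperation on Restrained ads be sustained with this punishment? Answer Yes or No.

No

IC: δ+…+δ^4 ≥ (82−32)/(32−11) = 50/21.
At δ = 2/3: partial sum = 1.6049 < 2.3810. Cooperation not sustainable.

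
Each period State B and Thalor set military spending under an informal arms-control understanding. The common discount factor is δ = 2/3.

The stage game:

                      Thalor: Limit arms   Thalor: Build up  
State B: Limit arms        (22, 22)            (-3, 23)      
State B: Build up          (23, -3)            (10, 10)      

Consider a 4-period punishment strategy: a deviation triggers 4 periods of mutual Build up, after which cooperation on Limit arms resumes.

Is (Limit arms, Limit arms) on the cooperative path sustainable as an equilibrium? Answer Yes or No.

A one-shot deviation gives 23 now, then 10 for 4 periods, then back to 22.
Gain from deviating: (23−22) today; loss: (22−10) in each of the next 4 periods.
No-deviation condition: (22−10)(δ+…+δ^4) ≥ 23−22, i.e. δ+…+δ^4 ≥ 1/12.
At δ = 2/3: δ+…+δ^4 = 1.6049 ≥ 0.0833.
So cooperation is sustainable.

Yes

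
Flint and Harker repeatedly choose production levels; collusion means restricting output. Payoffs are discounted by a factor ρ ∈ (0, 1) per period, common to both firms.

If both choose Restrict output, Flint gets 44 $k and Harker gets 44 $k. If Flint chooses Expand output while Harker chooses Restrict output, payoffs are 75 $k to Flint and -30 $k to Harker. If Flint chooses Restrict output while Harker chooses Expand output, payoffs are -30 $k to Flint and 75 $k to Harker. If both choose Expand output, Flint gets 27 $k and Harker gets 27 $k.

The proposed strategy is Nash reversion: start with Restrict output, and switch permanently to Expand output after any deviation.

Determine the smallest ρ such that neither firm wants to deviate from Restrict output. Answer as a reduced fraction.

31/48

44/(1−ρ) ≥ 75 + 27ρ/(1−ρ)
44 ≥ 75 − 48ρ
ρ ≥ 31/48.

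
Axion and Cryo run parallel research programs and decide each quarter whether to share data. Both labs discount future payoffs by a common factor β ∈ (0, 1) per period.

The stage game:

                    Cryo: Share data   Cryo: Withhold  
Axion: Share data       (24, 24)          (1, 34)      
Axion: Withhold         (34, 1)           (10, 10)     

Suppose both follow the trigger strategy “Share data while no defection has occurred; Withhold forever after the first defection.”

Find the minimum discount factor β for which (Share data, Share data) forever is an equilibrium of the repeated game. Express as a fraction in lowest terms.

5/12

24/(1−β) ≥ 34 + 10β/(1−β)
24 ≥ 34 − 24β
β ≥ 10/24 = 5/12.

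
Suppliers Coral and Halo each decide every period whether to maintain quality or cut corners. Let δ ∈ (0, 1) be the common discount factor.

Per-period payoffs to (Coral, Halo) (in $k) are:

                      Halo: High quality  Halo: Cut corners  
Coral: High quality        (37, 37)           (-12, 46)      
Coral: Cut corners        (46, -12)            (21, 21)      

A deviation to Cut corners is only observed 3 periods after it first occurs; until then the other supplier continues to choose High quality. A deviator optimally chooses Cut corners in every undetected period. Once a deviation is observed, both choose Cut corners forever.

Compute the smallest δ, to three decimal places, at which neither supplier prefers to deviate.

A deviator earns 46 for 3 periods, then 21 forever; cooperating earns 37 forever. Multiplying the IC by (1−δ):
37 ≥ 46(1−δ^3) + 21δ^3, so 25·δ^3 ≥ 9 and δ^3 ≥ 9/25.
δ ≥ (9/25)^(1/3) ≈ 0.711.

0.711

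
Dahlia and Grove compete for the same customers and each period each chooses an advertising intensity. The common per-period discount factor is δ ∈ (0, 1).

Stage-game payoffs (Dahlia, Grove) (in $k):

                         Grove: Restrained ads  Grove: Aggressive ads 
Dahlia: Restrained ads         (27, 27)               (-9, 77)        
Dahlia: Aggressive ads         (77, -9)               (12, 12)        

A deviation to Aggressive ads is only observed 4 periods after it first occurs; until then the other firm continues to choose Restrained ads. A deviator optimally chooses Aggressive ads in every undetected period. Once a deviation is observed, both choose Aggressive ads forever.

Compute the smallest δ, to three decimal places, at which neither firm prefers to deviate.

0.937

The best deviation is to choose Aggressive ads for all 4 undetected periods, earning 77 each, then 12 forever once detected.
Deviation value: 77(1−δ^4)/(1−δ) + 12δ^4/(1−δ); cooperation value: 27/(1−δ).
IC: 27 ≥ 77(1−δ^4) + 12δ^4 = 77 − 65δ^4.
So δ^4 ≥ 50/65 = 10/13, giving δ ≥ (10/13)^(1/4) ≈ 0.937.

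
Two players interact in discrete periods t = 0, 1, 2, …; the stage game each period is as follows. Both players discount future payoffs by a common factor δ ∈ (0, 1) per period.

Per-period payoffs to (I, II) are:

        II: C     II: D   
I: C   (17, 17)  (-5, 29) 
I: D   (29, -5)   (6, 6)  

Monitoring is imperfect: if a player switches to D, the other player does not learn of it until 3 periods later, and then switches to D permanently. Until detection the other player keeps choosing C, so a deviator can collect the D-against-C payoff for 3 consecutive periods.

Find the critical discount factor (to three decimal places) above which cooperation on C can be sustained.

0.805

Deviating for the 3 undetected periods gains 29−17 = 12 per period over cooperation, then loses 17−6 = 11 per period forever once punishment starts.
Gain: 12(1 + δ + … + δ^2); loss: 11·δ^3/(1−δ).
No profitable deviation ⇔ 12(1−δ^3) ≤ 11·δ^3, i.e. δ^3 ≥ 12/(12+11) = 12/23.
Hence δ ≥ (12/23)^(1/3) ≈ 0.805.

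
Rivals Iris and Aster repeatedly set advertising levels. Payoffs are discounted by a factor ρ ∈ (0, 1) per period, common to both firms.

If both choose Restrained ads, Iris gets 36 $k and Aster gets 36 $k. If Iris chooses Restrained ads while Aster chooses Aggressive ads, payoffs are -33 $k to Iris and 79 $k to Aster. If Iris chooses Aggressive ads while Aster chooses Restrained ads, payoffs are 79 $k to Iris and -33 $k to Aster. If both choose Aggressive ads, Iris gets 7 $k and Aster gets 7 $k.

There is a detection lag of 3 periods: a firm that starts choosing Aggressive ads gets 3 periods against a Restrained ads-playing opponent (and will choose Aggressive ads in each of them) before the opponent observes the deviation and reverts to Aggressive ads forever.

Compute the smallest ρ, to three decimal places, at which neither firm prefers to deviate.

0.842

The best deviation is to choose Aggressive ads for all 3 undetected periods, earning 79 each, then 7 forever once detected.
Deviation value: 79(1−ρ^3)/(1−ρ) + 7ρ^3/(1−ρ); cooperation value: 36/(1−ρ).
IC: 36 ≥ 79(1−ρ^3) + 7ρ^3 = 79 − 72ρ^3.
So ρ^3 ≥ 43/72, giving ρ ≥ (43/72)^(1/3) ≈ 0.842.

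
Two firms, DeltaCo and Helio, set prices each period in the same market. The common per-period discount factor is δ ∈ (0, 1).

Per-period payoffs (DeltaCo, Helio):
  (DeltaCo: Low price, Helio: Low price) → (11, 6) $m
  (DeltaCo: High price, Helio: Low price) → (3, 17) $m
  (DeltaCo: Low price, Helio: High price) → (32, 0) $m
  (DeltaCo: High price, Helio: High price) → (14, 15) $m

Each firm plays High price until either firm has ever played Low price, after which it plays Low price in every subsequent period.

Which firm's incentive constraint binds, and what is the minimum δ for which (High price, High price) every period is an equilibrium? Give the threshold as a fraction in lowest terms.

For DeltaCo: deviation gain 32−14 = 18, per-period punishment loss 14−11 = 3. IC gives δ ≥ 18/21 = 6/7.
For Helio: gain 2, loss 9 per period, so δ ≥ 2/11.
The tighter constraint is DeltaCo's, so cooperation needs δ ≥ 6/7.

DeltaCo; δ ≥ 6/7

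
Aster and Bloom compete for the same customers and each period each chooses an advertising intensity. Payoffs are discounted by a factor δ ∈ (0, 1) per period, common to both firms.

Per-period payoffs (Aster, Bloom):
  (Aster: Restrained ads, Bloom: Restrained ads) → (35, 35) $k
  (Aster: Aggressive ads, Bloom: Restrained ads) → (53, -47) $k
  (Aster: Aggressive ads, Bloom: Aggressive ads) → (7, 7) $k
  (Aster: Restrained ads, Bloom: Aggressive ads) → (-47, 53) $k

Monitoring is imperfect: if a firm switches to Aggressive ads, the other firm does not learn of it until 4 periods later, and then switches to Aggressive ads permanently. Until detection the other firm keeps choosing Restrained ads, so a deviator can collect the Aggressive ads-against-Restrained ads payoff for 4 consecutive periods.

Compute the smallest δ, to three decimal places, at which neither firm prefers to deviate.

A deviator earns 53 for 4 periods, then 7 forever; cooperating earns 35 forever. Multiplying the IC by (1−δ):
35 ≥ 53(1−δ^4) + 7δ^4, so 46·δ^4 ≥ 18 and δ^4 ≥ 9/23.
δ ≥ (9/23)^(1/4) ≈ 0.791.

0.791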